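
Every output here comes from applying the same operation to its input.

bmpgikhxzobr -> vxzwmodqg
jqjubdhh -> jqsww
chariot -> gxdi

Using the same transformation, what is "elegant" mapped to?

The transformation: delete the first 3 characters, then shift every letter 11 places backward in the alphabet (wrapping around).
On "elegant": the first step gives "gant", and the second then gives "vpci".
(Check on "bmpgikhxzobr": → "gikhxzobr" → "vxzwmodqg" ✓)

vpci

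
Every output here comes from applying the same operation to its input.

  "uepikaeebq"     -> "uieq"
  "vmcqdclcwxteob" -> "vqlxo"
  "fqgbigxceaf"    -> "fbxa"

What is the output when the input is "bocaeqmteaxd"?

The pattern: keep one character in every 3, starting at position 1 (positions 1st, 4th, 7th, ...).
Doing the same to "bocaeqmteaxd": "bama".

bama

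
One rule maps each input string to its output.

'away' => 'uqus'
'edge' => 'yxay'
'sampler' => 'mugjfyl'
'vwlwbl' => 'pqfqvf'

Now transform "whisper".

qbcmjyl

What's happening: shift every letter 6 places backward in the alphabet (wrapping around).
On "whisper" that produces "qbcmjyl".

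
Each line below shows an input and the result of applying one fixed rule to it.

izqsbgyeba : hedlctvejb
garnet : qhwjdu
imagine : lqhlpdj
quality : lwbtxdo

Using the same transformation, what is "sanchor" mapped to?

kruvdqf

The rule is to move the last 3 characters to the front (rotate right by 3), then shift every letter 3 places forward in the alphabet (wrapping around).
For "sanchor", step one produces "horsanc"; step two turns that into "kruvdqf".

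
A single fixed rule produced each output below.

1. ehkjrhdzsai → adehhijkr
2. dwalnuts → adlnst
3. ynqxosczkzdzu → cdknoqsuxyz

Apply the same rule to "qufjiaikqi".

afiiijkq

In each case the input is transformed by: sort the characters into alphabetical order, then delete the last 2 characters.
On "qufjiaikqi": the first step gives "afiiijkqqu", and the second then gives "afiiijkq".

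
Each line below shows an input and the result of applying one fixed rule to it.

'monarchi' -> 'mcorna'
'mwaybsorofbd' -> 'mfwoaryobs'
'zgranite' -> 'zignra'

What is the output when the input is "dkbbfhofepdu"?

The pattern: delete the last 2 characters, then take characters alternately from the front and the back (1st, last, 2nd, 2nd-last, ...).
"dkbbfhofepdu" → "dkbbfhofep" → "dpkebfbofh".

dpkebfbofh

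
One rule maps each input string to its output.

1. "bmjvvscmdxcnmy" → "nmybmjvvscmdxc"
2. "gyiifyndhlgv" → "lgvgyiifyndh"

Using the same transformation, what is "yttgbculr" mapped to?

What's happening: move the last 3 characters to the front (rotate right by 3).
"yttgbculr" → "ulryttgbc".

ulryttgbc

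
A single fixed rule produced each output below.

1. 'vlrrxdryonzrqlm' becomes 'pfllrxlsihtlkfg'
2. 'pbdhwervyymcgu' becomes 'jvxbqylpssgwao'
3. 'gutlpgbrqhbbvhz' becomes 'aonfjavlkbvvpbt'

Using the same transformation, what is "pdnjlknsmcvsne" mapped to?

jxhdfehmgwpmhy

The pattern: shift every letter 6 places backward in the alphabet (wrapping around).
On "pdnjlknsmcvsne" that produces "jxhdfehmgwpmhy".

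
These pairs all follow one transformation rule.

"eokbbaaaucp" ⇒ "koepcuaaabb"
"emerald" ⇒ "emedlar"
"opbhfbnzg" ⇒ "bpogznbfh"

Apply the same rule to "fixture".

The transformation: reverse the string, then move the last 3 characters to the front (rotate right by 3).
Working it through for "fixture": intermediate "erutxif", final "xiferut".

xiferut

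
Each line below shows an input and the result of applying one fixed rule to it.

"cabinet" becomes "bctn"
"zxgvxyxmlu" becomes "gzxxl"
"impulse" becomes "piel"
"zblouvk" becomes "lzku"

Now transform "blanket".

Rule — keep every other character starting from the first (positions 1st, 3rd, 5th, ...), then swap each adjacent pair of characters (1↔2, 3↔4, ...).
"blanket" → "bakt" → "abtk".

abtk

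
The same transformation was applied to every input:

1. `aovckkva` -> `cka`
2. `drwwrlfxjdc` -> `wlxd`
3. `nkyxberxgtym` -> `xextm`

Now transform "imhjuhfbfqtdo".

The transformation: delete the first 2 characters, then keep every other character starting from the second (positions 2nd, 4th, 6th, ...).
"imhjuhfbfqtdo" → "hjuhfbfqtdo" → "jhbqd".

jhbqd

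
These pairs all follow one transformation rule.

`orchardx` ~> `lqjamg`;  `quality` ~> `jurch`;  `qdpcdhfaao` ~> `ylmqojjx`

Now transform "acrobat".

axkjc

The pattern: shift every letter 9 places forward in the alphabet (wrapping around), then delete the first 2 characters.
Doing the same to "acrobat": "axkjc".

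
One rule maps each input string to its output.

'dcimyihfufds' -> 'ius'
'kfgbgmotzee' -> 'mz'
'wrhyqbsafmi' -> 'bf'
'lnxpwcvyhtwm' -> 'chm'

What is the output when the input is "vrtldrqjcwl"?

Looking at the pairs, the operation is to keep one character in every 3, starting at position 3 (positions 3rd, 6th, 9th, ...), then delete the first character.
Applying both steps to "vrtldrqjcwl": "trc", then "rc".

rc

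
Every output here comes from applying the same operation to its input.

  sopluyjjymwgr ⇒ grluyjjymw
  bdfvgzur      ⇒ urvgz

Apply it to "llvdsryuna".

nadsryu

In each case the input is transformed by: delete the first 3 characters, then move the last 2 characters to the front (rotate right by 2).
Starting from "llvdsryuna": after the first operation, "dsryuna"; after the second, "nadsryu".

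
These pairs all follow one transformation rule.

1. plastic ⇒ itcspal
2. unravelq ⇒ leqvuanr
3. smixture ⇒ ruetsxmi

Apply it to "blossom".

What's happening: move the last 2 characters to the front (rotate right by 2), then take characters alternately from the front and the back (1st, last, 2nd, 2nd-last, ...).
For "blossom" the result is "osmsbol".

osmsbol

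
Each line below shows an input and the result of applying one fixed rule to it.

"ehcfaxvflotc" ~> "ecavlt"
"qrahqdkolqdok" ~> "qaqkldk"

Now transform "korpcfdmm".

krcdm

The pattern: keep every other character starting from the first (positions 1st, 3rd, 5th, ...).
Doing the same to "korpcfdmm": "krcdm".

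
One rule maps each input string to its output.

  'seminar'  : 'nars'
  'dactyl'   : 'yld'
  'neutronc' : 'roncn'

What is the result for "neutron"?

ronn

Each output is the input with this applied: move the first character to the end, then delete the first 3 characters.
Working it through for "neutron": intermediate "eutronn", final "ronn".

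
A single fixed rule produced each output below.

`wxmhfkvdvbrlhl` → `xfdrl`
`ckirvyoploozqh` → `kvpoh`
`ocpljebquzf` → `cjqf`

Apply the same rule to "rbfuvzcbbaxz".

bvbx

Rule — keep one character in every 3, starting at position 2 (positions 2nd, 5th, 8th, ...).
"rbfuvzcbbaxz" → "bvbx".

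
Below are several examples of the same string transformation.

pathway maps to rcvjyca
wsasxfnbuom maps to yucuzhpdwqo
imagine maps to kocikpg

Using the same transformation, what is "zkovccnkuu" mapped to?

Each output is the input with this applied: shift every letter 2 places forward in the alphabet (wrapping around).
"zkovccnkuu" → "bmqxeepmww".

bmqxeepmww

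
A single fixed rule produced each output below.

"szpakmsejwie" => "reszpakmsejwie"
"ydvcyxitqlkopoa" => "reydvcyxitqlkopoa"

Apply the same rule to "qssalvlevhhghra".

reqssalvlevhhghra

Rule — prepend "re".
On "qssalvlevhhghra" that produces "reqssalvlevhhghra".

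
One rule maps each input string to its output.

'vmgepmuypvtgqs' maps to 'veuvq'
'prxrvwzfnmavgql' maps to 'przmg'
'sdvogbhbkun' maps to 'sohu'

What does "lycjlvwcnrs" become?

ljwr

The pattern: keep one character in every 3, starting at position 1 (positions 1st, 4th, 7th, ...).
On "lycjlvwcnrs" that produces "ljwr".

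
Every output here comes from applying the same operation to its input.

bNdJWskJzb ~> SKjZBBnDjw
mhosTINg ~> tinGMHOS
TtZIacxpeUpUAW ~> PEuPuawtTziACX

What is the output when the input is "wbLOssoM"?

SSOmWBlo

The rule is to swap the front and back halves of the string, then flip the case of every letter.
On "wbLOssoM": the first step gives "ssoMwbLO", and the second then gives "SSOmWBlo".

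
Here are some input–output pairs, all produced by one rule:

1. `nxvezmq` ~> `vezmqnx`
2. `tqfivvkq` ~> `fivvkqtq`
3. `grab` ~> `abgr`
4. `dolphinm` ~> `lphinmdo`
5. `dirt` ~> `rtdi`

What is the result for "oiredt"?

redtoi

The transformation: move the first 2 characters to the end (rotate left by 2).
For "oiredt" the result is "redtoi".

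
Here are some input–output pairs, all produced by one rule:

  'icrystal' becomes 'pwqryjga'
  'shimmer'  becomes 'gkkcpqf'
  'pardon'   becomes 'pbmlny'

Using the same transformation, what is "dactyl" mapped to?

arwjby

Rule — shift every letter 2 places backward in the alphabet (wrapping around), then move the first 2 characters to the end (rotate left by 2).
Doing the same to "dactyl": "arwjby".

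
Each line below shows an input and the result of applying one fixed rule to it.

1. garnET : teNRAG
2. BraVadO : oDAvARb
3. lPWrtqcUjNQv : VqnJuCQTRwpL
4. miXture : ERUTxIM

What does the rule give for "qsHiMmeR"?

The rule is to flip the case of every letter, then reverse the string.
Doing the same to "qsHiMmeR": "rEMmIhSQ".

rEMmIhSQ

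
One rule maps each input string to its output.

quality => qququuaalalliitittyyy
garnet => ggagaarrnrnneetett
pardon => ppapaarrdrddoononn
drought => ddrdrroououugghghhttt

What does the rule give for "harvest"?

hhahaarrvrvveesessttt

What's happening: repeat every character 3 times, then swap each adjacent pair of characters (1↔2, 3↔4, ...).
Starting from "harvest": after the first operation, "hhhaaarrrvvveeesssttt"; after the second, "hhahaarrvrvveesessttt".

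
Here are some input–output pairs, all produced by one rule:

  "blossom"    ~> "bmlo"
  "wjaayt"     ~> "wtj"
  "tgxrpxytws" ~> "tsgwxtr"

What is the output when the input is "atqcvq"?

Looking at the pairs, the operation is to take characters alternately from the front and the back (1st, last, 2nd, 2nd-last, ...), then delete the last 3 characters.
For "atqcvq", step one produces "aqtvqc"; step two turns that into "aqt".
(Check on "blossom": → "bmlooss" → "bmlo" ✓)

aqt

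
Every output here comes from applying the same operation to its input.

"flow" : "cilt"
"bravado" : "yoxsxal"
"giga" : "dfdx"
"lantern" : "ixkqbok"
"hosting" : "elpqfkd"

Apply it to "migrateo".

The pattern: shift every letter 3 places backward in the alphabet (wrapping around).
Doing the same to "migrateo": "jfdoxqbl".

jfdoxqbl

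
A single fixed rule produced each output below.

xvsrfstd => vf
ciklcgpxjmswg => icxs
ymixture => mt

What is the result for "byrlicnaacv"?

The transformation: move the last character to the front, then keep one character in every 3, starting at position 3 (positions 3rd, 6th, 9th, ...).
Starting from "byrlicnaacv": after the first operation, "vbyrlicnaac"; after the second, "yia".

yia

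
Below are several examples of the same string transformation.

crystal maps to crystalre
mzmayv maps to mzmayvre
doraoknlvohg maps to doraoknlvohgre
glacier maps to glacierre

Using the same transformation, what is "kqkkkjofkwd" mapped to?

What's happening: append "re".
For "kqkkkjofkwd" the result is "kqkkkjofkwdre".

kqkkkjofkwdre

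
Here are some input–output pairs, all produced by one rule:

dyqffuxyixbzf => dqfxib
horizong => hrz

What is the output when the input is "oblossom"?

ols

Rule — delete the last 2 characters, then keep every other character starting from the first (positions 1st, 3rd, 5th, ...).
"oblossom" → "obloss" → "ols".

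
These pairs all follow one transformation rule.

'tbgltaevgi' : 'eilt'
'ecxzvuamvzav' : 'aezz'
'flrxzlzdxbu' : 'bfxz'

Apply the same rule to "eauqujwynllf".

elqw

Looking at the pairs, the operation is to keep one character in every 3, starting at position 1 (positions 1st, 4th, 7th, ...), then sort the characters into alphabetical order.
Working it through for "eauqujwynllf": intermediate "eqwl", final "elqw".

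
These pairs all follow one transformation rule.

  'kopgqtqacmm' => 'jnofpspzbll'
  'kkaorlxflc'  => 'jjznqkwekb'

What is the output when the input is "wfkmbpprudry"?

The pattern: shift every letter 1 place backward in the alphabet (wrapping around).
Doing the same to "wfkmbpprudry": "vejlaooqtcqx".

vejlaooqtcqx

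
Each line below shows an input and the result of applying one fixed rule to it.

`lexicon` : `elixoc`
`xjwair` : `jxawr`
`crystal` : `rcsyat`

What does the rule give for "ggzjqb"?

ggjzb

Each output is the input with this applied: swap each adjacent pair of characters (1↔2, 3↔4, ...), then delete the last character.
Working it through for "ggzjqb": intermediate "ggjzbq", final "ggjzb".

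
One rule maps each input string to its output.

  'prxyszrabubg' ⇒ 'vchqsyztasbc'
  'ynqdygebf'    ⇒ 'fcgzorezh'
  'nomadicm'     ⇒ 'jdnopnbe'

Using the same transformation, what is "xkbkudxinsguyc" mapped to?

Rule — shift every letter 1 place forward in the alphabet (wrapping around), then move the last 3 characters to the front (rotate right by 3).
Starting from "xkbkudxinsguyc": after the first operation, "ylclveyjothvzd"; after the second, "vzdylclveyjoth".

vzdylclveyjoth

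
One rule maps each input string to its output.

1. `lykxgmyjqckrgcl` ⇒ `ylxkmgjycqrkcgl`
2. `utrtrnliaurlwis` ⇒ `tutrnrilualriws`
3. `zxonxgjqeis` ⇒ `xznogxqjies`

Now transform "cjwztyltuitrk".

jczwyttliurtk

Rule — swap each adjacent pair of characters (1↔2, 3↔4, ...).
"cjwztyltuitrk" → "jczwyttliurtk".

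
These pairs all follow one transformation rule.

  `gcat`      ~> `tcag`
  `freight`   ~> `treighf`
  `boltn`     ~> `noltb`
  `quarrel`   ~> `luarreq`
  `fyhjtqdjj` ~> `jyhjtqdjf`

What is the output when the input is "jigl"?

ligj

The pattern: swap the first and last characters.
Applying that to "jigl" gives "ligj".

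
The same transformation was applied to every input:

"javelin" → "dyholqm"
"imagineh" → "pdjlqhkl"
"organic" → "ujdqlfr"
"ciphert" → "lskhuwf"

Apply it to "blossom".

What's happening: shift every letter 3 places forward in the alphabet (wrapping around), then move the first character to the end.
Applying both steps to "blossom": "eorvvrp", then "orvvrpe".
(Check on "javelin": → "mdyholq" → "dyholqm" ✓)

orvvrpe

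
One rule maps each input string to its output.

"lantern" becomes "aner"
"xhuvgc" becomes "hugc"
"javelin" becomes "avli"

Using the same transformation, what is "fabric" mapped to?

abic

Looking at the pairs, the operation is to double every character, then keep one character in every 3, starting at position 3 (positions 3rd, 6th, 9th, ...).
For "fabric", step one produces "ffaabbrriicc"; step two turns that into "abic".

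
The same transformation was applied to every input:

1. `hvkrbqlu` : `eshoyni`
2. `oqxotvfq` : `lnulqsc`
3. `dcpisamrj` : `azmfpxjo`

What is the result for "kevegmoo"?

What's happening: shift every letter 3 places backward in the alphabet (wrapping around), then delete the last character.
Working it through for "kevegmoo": intermediate "hbsbdjll", final "hbsbdjl".

hbsbdjl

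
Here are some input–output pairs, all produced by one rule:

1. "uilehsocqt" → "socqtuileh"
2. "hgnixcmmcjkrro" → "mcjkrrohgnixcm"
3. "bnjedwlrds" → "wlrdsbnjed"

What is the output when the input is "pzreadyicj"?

dyicjpzrea

The transformation: swap the front and back halves of the string.
Doing the same to "pzreadyicj": "dyicjpzrea".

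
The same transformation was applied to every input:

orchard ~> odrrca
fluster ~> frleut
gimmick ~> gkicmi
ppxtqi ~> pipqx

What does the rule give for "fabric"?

The pattern: take characters alternately from the front and the back (1st, last, 2nd, 2nd-last, ...), then delete the last character.
Starting from "fabric": after the first operation, "fcaibr"; after the second, "fcaib".

fcaib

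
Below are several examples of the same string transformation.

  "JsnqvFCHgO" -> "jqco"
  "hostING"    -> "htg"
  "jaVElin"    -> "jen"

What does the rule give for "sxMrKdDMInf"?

srdn

What's happening: keep one character in every 3, starting at position 1 (positions 1st, 4th, 7th, ...), then convert every letter to lowercase.
"sxMrKdDMInf" → "srDn" → "srdn".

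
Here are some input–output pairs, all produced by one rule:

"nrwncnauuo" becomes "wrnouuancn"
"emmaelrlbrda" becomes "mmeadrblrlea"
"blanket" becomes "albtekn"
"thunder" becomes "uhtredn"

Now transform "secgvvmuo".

cesoumvvg

The transformation: reverse the string, then move the last 3 characters to the front (rotate right by 3).
Doing the same to "secgvvmuo": "cesoumvvg".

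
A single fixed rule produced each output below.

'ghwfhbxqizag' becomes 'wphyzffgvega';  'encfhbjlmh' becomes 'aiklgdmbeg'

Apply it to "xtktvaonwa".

The rule is to swap the front and back halves of the string, then shift every letter 1 place backward in the alphabet (wrapping around).
Applying both steps to "xtktvaonwa": "aonwaxtktv", then "znmvzwsjsu".

znmvzwsjsu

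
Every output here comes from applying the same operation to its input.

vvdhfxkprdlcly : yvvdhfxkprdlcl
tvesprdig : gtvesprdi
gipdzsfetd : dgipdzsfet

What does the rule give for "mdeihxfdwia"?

Each output is the input with this applied: move the last character to the front.
"mdeihxfdwia" → "amdeihxfdwi".

amdeihxfdwi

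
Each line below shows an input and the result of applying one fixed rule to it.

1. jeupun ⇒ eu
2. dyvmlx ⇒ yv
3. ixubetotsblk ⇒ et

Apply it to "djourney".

ou

The pattern: swap the front and back halves of the string, then keep only the last 2 characters.
"djourney" → "ou".
(Check on "jeupun": → "punjeu" → "eu" ✓)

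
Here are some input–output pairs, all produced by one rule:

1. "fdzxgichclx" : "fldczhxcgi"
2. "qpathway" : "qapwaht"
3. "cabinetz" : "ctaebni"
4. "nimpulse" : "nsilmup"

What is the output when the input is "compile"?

cloimp

In each case the input is transformed by: delete the last character, then take characters alternately from the front and the back (1st, last, 2nd, 2nd-last, ...).
For "compile" the result is "cloimp".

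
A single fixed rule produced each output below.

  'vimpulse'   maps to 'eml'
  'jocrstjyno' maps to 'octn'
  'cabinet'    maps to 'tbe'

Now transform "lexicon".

nxo

Looking at the pairs, the operation is to move the last character to the front, then keep one character in every 3, starting at position 1 (positions 1st, 4th, 7th, ...).
On "lexicon" that produces "nxo".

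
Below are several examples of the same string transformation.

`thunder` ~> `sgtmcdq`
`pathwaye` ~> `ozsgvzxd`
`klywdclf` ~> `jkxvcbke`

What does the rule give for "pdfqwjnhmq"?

Looking at the pairs, the operation is to shift every letter 1 place backward in the alphabet (wrapping around).
Applying that to "pdfqwjnhmq" gives "ocepvimglp".

ocepvimglp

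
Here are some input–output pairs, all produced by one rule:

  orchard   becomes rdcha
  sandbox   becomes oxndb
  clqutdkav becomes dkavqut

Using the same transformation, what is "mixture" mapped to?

rextu

In each case the input is transformed by: delete the first 2 characters, then move the first 3 characters to the end (rotate left by 3).
On "mixture" that produces "rextu".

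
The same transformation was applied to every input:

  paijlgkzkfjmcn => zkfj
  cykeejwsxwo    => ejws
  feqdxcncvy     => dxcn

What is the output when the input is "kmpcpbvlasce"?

In each case the input is transformed by: delete the last 3 characters, then keep only the last 4 characters.
Starting from "kmpcpbvlasce": after the first operation, "kmpcpbvla"; after the second, "bvla".

bvla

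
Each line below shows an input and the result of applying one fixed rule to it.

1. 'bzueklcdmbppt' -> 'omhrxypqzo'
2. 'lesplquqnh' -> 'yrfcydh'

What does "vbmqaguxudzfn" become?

Each output is the input with this applied: delete the last 3 characters, then shift every letter 13 places forward in the alphabet (wrapping around) — i.e. ROT13.
"vbmqaguxudzfn" → "iozdnthkhq".

iozdnthkhq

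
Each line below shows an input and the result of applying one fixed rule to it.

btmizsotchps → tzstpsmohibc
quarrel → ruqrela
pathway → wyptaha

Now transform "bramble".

mrelbba

What's happening: sort the characters into reverse alphabetical order, then swap each adjacent pair of characters (1↔2, 3↔4, ...).
Applying both steps to "bramble": "rmlebba", then "mrelbba".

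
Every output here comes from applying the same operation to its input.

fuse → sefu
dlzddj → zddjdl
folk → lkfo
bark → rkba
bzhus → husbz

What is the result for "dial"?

The pattern: move the first 2 characters to the end (rotate left by 2).
Doing the same to "dial": "aldi".

aldi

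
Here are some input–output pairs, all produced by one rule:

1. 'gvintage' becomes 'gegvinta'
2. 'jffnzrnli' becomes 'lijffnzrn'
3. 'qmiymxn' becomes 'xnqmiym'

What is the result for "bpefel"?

The rule is to move the last 2 characters to the front (rotate right by 2).
Doing the same to "bpefel": "elbpef".

elbpef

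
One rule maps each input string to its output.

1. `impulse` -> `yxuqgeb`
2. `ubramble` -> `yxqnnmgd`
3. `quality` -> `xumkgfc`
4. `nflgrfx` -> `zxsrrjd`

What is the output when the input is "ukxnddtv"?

The rule is to shift every letter 12 places forward in the alphabet (wrapping around), then sort the characters into reverse alphabetical order.
Starting from "ukxnddtv": after the first operation, "gwjzppfh"; after the second, "zwppjhgf".
(Check on "nflgrfx": → "zrxsdrj" → "zxsrrjd" ✓)

zwppjhgf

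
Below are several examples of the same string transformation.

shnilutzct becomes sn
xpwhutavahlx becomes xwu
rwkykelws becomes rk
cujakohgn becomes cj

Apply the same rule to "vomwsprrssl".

The pattern: keep every other character starting from the first (positions 1st, 3rd, 5th, ...), then delete the last 3 characters.
On "vomwsprrssl": the first step gives "vmsrsl", and the second then gives "vms".
(Check on "xpwhutavahlx": → "xwuaal" → "xwu" ✓)

vms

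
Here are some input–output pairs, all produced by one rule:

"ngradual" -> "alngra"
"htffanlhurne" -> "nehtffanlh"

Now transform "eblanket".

What's happening: move the last 2 characters to the front (rotate right by 2), then delete the last 2 characters.
Doing the same to "eblanket": "etebla".
(Check on "ngradual": → "alngradu" → "alngra" ✓)

etebla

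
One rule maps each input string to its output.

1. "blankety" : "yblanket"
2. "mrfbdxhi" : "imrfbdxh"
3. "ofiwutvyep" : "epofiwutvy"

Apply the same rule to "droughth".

Rule — move the first 3 characters to the end (rotate left by 3), then swap the front and back halves of the string.
Starting from "droughth": after the first operation, "ughthdro"; after the second, "hdrought".

hdrought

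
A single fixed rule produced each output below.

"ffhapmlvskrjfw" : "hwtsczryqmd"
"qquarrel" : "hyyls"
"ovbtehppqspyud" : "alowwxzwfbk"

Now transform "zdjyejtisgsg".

The transformation: shift every letter 7 places forward in the alphabet (wrapping around), then delete the first 3 characters.
Working it through for "zdjyejtisgsg": intermediate "gkqflqapznzn", final "flqapznzn".

flqapznzn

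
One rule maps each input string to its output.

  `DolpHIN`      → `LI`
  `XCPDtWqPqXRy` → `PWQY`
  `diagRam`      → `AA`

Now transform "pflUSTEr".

The rule is to keep one character in every 3, starting at position 3 (positions 3rd, 6th, 9th, ...), then convert every letter to uppercase.
Starting from "pflUSTEr": after the first operation, "lT"; after the second, "LT".

LT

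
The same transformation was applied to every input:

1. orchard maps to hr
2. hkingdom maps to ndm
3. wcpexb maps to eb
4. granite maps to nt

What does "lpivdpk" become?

The pattern: keep every other character starting from the second (positions 2nd, 4th, 6th, ...), then delete the first character.
Applying both steps to "lpivdpk": "pvp", then "vp".

vp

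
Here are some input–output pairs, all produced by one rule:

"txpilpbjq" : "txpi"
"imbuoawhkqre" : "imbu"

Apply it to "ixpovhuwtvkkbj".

Rule — keep only the first 4 characters.
Applying that to "ixpovhuwtvkkbj" gives "ixpo".

ixpo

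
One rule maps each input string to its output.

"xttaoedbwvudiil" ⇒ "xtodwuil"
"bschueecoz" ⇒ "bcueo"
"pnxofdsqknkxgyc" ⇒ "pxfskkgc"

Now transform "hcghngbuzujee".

hgnbzje

In each case the input is transformed by: keep every other character starting from the first (positions 1st, 3rd, 5th, ...).
Applying that to "hcghngbuzujee" gives "hgnbzje".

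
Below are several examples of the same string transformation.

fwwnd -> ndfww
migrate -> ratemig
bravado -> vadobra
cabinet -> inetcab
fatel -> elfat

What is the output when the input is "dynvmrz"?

The transformation: move the first 3 characters to the end (rotate left by 3).
Doing the same to "dynvmrz": "vmrzdyn".

vmrzdyn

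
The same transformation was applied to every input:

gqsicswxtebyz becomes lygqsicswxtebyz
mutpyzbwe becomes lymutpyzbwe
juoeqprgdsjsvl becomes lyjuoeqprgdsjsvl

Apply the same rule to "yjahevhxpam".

lyyjahevhxpam

Looking at the pairs, the operation is to prepend "ly".
Applying that to "yjahevhxpam" gives "lyyjahevhxpam".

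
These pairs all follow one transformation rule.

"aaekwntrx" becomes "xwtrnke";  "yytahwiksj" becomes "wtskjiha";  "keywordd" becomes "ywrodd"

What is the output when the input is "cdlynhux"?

yxunlh

Rule — delete the first 2 characters, then sort the characters into reverse alphabetical order.
On "cdlynhux": the first step gives "lynhux", and the second then gives "yxunlh".
(Check on "aaekwntrx": → "ekwntrx" → "xwtrnke" ✓)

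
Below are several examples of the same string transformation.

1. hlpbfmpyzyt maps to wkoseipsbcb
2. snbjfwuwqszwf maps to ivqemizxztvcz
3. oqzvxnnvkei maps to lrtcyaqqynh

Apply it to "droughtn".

What's happening: shift every letter 3 places forward in the alphabet (wrapping around), then move the last character to the front.
On "droughtn": the first step gives "gurxjkwq", and the second then gives "qgurxjkw".

qgurxjkw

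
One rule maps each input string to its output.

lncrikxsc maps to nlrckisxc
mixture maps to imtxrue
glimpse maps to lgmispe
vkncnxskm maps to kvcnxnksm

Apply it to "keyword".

The transformation: swap each adjacent pair of characters (1↔2, 3↔4, ...).
For "keyword" the result is "ekwyrod".

ekwyrod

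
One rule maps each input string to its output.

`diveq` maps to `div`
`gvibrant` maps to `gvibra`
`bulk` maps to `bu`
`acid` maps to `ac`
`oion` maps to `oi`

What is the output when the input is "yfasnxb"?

yfasn

The transformation: delete the last 2 characters.
For "yfasnxb" the result is "yfasn".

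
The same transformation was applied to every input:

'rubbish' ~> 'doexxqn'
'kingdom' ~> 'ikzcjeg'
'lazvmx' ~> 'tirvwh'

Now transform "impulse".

aohqlie

In each case the input is transformed by: reverse the string, then shift every letter 4 places backward in the alphabet (wrapping around).
Starting from "impulse": after the first operation, "eslupmi"; after the second, "aohqlie".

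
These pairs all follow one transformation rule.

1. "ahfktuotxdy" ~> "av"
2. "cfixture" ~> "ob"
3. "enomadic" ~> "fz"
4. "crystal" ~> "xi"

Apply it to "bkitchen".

bk

The transformation: shift every letter 3 places backward in the alphabet (wrapping around), then keep only the last 2 characters.
On "bkitchen" that produces "bk".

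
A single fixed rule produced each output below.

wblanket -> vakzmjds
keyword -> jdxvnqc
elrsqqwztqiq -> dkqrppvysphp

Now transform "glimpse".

fkhlord

In each case the input is transformed by: shift every letter 1 place backward in the alphabet (wrapping around).
So "glimpse" becomes "fkhlord".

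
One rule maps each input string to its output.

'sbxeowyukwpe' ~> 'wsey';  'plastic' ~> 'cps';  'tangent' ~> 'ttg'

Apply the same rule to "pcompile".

The pattern: keep one character in every 3, starting at position 1 (positions 1st, 4th, 7th, ...), then move the last character to the front.
On "pcompile" that produces "lpm".

lpm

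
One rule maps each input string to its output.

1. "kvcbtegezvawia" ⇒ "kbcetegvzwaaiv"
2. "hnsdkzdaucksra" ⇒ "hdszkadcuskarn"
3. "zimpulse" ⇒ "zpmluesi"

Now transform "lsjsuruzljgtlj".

lsjruzujltgjls

Looking at the pairs, the operation is to swap each adjacent pair of characters (1↔2, 3↔4, ...), then move the first character to the end.
Applying both steps to "lsjsuruzljgtlj": "slsjruzujltgjl", then "lsjruzujltgjls".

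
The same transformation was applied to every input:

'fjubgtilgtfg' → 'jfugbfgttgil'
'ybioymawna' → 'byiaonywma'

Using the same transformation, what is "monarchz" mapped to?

Rule — move the first character to the end, then take characters alternately from the front and the back (1st, last, 2nd, 2nd-last, ...).
Starting from "monarchz": after the first operation, "onarchzm"; after the second, "omnzahrc".

omnzahrc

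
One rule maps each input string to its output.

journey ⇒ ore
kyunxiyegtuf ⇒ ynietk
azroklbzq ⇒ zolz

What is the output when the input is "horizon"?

oio

Rule — swap the first and last characters, then keep every other character starting from the second (positions 2nd, 4th, 6th, ...).
Working it through for "horizon": intermediate "norizoh", final "oio".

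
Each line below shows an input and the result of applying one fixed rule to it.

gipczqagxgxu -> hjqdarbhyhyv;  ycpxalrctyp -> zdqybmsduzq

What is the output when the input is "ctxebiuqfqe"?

duyfcjvrgrf

The transformation: shift every letter 1 place forward in the alphabet (wrapping around).
"ctxebiuqfqe" → "duyfcjvrgrf".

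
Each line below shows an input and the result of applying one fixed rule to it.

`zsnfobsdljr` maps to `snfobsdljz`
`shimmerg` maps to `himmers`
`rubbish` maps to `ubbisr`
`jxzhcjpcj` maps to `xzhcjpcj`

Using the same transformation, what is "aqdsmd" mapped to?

Each output is the input with this applied: delete the last character, then move the first character to the end.
Applying both steps to "aqdsmd": "aqdsm", then "qdsma".

qdsma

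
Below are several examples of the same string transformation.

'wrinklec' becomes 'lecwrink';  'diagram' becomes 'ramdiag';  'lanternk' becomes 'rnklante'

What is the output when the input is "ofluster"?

The rule is to move the last 3 characters to the front (rotate right by 3).
Applying that to "ofluster" gives "teroflus".

teroflus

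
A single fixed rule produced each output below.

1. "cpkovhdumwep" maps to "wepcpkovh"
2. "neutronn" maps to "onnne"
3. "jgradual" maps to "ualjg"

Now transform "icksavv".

Rule — move the last 3 characters to the front (rotate right by 3), then delete the last 3 characters.
"icksavv" → "avvicks" → "avvi".

avvi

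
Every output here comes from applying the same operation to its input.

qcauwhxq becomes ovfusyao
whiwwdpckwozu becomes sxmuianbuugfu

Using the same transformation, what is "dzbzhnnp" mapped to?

The rule is to reverse the string, then shift every letter 2 places backward in the alphabet (wrapping around).
"dzbzhnnp" → "nllfxzxb".

nllfxzxb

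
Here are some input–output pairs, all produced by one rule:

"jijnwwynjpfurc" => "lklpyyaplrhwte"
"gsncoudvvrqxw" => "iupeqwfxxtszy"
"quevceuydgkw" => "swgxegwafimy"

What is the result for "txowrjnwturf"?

vzqytlpyvwth

The rule is to shift every letter 2 places forward in the alphabet (wrapping around).
For "txowrjnwturf" the result is "vzqytlpyvwth".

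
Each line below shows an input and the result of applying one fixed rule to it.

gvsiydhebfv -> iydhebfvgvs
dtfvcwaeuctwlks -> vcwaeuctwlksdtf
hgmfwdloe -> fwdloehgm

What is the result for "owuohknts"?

ohkntsowu

What's happening: move the first 3 characters to the end (rotate left by 3).
So "owuohknts" becomes "ohkntsowu".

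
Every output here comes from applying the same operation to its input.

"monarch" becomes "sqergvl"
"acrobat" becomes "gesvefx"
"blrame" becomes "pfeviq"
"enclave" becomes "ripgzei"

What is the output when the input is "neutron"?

irxysvr

Rule — swap each adjacent pair of characters (1↔2, 3↔4, ...), then shift every letter 4 places forward in the alphabet (wrapping around).
Applying both steps to "neutron": "entuorn", then "irxysvr".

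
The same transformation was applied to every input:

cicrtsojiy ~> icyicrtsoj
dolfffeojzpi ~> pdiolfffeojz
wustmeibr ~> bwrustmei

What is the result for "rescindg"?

The pattern: swap the first and last characters, then move the last 2 characters to the front (rotate right by 2).
"rescindg" → "gescindr" → "drgescin".

drgescin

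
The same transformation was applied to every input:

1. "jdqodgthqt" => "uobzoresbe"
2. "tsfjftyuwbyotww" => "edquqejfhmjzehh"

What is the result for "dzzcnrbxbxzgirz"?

The pattern: shift every letter 11 places forward in the alphabet (wrapping around).
On "dzzcnrbxbxzgirz" that produces "okknycmimikrtck".

okknycmimikrtck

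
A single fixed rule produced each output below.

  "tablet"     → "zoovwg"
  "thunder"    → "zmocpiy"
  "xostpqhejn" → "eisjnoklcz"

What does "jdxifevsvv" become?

The transformation: move the last 2 characters to the front (rotate right by 2), then shift every letter 5 places backward in the alphabet (wrapping around).
For "jdxifevsvv" the result is "qqeysdazqn".

qqeysdazqn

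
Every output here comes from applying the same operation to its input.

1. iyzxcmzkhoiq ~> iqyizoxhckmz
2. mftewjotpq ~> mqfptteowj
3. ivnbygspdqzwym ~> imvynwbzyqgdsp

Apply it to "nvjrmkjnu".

nuvnjjrkm

Looking at the pairs, the operation is to take characters alternately from the front and the back (1st, last, 2nd, 2nd-last, ...).
On "nvjrmkjnu" that produces "nuvnjjrkm".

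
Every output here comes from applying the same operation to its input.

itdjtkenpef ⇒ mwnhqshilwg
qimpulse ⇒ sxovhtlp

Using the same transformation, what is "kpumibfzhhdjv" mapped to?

The pattern: shift every letter 3 places forward in the alphabet (wrapping around), then move the first 3 characters to the end (rotate left by 3).
Applying both steps to "kpumibfzhhdjv": "nsxpleickkgmy", then "pleickkgmynsx".
(Check on "itdjtkenpef": → "lwgmwnhqshi" → "mwnhqshilwg" ✓)

pleickkgmynsx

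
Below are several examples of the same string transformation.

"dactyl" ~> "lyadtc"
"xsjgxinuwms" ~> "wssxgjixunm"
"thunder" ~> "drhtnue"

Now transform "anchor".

In each case the input is transformed by: swap each adjacent pair of characters (1↔2, 3↔4, ...), then move the last 2 characters to the front (rotate right by 2).
Applying both steps to "anchor": "nahcro", then "ronahc".

ronahc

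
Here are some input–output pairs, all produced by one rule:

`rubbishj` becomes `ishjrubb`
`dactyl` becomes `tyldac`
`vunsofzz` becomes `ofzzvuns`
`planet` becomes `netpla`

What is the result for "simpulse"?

ulsesimp

Looking at the pairs, the operation is to swap the front and back halves of the string.
Applying that to "simpulse" gives "ulsesimp".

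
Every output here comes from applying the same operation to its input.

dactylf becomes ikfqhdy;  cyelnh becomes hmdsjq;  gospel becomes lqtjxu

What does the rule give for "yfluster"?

dwkjqyzx

Rule — shift every letter 5 places forward in the alphabet (wrapping around), then take characters alternately from the front and the back (1st, last, 2nd, 2nd-last, ...).
Starting from "yfluster": after the first operation, "dkqzxyjw"; after the second, "dwkjqyzx".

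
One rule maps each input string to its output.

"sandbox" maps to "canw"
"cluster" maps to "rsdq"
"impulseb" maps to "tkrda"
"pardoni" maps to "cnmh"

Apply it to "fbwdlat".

ckzs

The pattern: shift every letter 1 place backward in the alphabet (wrapping around), then delete the first 3 characters.
For "fbwdlat", step one produces "eavckzs"; step two turns that into "ckzs".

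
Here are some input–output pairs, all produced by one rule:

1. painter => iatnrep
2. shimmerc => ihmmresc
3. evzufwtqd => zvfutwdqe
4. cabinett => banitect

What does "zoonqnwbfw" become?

Looking at the pairs, the operation is to move the first character to the end, then swap each adjacent pair of characters (1↔2, 3↔4, ...).
On "zoonqnwbfw": the first step gives "oonqnwbfwz", and the second then gives "ooqnwnfbzw".
(Check on "cabinett": → "abinettc" → "banitect" ✓)

ooqnwnfbzw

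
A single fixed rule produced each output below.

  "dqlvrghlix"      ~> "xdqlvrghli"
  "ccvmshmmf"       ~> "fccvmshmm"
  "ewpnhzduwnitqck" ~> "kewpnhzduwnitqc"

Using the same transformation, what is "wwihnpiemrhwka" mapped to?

awwihnpiemrhwk

The transformation: move the last character to the front.
So "wwihnpiemrhwka" becomes "awwihnpiemrhwk".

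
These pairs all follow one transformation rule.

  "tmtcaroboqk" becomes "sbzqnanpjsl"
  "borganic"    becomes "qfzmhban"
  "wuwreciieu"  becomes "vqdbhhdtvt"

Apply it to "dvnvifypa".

muhexozcu

Rule — move the first 2 characters to the end (rotate left by 2), then shift every letter 1 place backward in the alphabet (wrapping around).
"dvnvifypa" → "muhexozcu".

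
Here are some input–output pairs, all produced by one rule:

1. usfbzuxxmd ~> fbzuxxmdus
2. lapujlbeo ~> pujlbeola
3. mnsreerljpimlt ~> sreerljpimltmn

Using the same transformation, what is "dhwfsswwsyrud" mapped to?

wfsswwsyruddh

In each case the input is transformed by: move the first 2 characters to the end (rotate left by 2).
On "dhwfsswwsyrud" that produces "wfsswwsyruddh".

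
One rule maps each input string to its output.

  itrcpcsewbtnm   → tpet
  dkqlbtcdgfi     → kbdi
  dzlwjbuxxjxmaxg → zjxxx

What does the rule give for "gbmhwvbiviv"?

bwiv

The transformation: keep one character in every 3, starting at position 2 (positions 2nd, 5th, 8th, ...).
On "gbmhwvbiviv" that produces "bwiv".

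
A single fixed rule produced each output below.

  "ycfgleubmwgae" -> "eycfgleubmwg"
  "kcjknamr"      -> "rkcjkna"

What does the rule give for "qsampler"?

rqsampl

What's happening: move the last 2 characters to the front (rotate right by 2), then delete the first character.
"qsampler" → "erqsampl" → "rqsampl".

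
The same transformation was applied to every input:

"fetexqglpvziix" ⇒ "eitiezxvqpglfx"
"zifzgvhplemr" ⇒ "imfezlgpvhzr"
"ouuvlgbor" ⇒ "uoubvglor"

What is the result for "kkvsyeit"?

The rule is to take characters alternately from the front and the back (1st, last, 2nd, 2nd-last, ...), then move the first 2 characters to the end (rotate left by 2).
Starting from "kkvsyeit": after the first operation, "ktkivesy"; after the second, "kivesykt".

kivesykt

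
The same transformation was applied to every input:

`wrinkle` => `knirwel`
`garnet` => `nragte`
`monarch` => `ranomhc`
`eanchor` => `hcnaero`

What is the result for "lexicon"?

cixelno

In each case the input is transformed by: reverse the string, then move the first 2 characters to the end (rotate left by 2).
"lexicon" → "nocixel" → "cixelno".
(Check on "monarch": → "hcranom" → "ranomhc" ✓)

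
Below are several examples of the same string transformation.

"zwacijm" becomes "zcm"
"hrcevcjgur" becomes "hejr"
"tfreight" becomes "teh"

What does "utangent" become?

unn

The rule is to keep one character in every 3, starting at position 1 (positions 1st, 4th, 7th, ...).
Doing the same to "utangent": "unn".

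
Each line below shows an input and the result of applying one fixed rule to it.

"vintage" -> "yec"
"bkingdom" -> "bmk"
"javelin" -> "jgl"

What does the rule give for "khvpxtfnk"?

What's happening: shift every letter 2 places backward in the alphabet (wrapping around), then keep only the last 3 characters.
For "khvpxtfnk", step one produces "iftnvrdli"; step two turns that into "dli".

dli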